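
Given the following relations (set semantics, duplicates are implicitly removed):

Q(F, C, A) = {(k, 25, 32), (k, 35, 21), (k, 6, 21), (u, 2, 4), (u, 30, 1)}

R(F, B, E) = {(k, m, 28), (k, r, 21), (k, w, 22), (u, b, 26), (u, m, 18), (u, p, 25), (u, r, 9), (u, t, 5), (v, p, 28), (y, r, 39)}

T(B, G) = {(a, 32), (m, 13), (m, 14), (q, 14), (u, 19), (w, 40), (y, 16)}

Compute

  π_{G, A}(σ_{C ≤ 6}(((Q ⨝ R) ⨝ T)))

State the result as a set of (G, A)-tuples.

{(13, 21), (13, 4), (14, 21), (14, 4), (40, 21)}

Natural join on F: {(k, 25, 32, m, 28), (k, 25, 32, r, 21), (k, 25, 32, w, 22), (k, 35, 21, m, 28), (k, 35, 21, r, 21), (k, 35, 21, w, 22), (k, 6, 21, m, 28), (k, 6, 21, r, 21), (k, 6, 21, w, 22), (u, 2, 4, b, 26), (u, 2, 4, m, 18), (u, 2, 4, p, 25), (u, 2, 4, r, 9), (u, 2, 4, t, 5), (u, 30, 1, b, 26), (u, 30, 1, m, 18), (u, 30, 1, p, 25), (u, 30, 1, r, 9), (u, 30, 1, t, 5)}
Natural join on B: {(k, 25, 32, m, 28, 13), (k, 25, 32, m, 28, 14), (k, 25, 32, w, 22, 40), (k, 35, 21, m, 28, 13), (k, 35, 21, m, 28, 14), (k, 35, 21, w, 22, 40), (k, 6, 21, m, 28, 13), (k, 6, 21, m, 28, 14), (k, 6, 21, w, 22, 40), (u, 2, 4, m, 18, 13), (u, 2, 4, m, 18, 14), (u, 30, 1, m, 18, 13), (u, 30, 1, m, 18, 14)}
Apply σ_{C ≤ 6}; surviving tuples: {(k, 6, 21, m, 28, 13), (k, 6, 21, m, 28, 14), (k, 6, 21, w, 22, 40), (u, 2, 4, m, 18, 13), (u, 2, 4, m, 18, 14)}
Projecting to G, A: {(13, 21), (13, 4), (14, 21), (14, 4), (40, 21)}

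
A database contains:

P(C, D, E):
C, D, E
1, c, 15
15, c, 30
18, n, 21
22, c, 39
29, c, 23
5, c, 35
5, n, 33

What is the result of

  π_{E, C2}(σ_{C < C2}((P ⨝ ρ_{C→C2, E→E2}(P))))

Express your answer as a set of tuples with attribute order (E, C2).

{(15, 15), (15, 22), (15, 29), (15, 5), (30, 22), (30, 29), (33, 18), (35, 15), (35, 22), (35, 29), (39, 29)}

ρ[C→C2, E→E2]: schema becomes (C2, D, E2); tuples unchanged.
Joining P and ρ_{C→C2, E→E2}(P) on D yields {(1, c, 15, 1, 15), (1, c, 15, 15, 30), (1, c, 15, 22, 39), (1, c, 15, 29, 23), (1, c, 15, 5, 35), (15, c, 30, 1, 15), (15, c, 30, 15, 30), (15, c, 30, 22, 39), (15, c, 30, 29, 23), (15, c, 30, 5, 35), (18, n, 21, 18, 21), (18, n, 21, 5, 33), (22, c, 39, 1, 15), (22, c, 39, 15, 30), (22, c, 39, 22, 39), (22, c, 39, 29, 23), (22, c, 39, 5, 35), (29, c, 23, 1, 15), (29, c, 23, 15, 30), (29, c, 23, 22, 39), (29, c, 23, 29, 23), (29, c, 23, 5, 35), (5, c, 35, 1, 15), (5, c, 35, 15, 30), (5, c, 35, 22, 39), (5, c, 35, 29, 23), (5, c, 35, 5, 35), (5, n, 33, 18, 21), (5, n, 33, 5, 33)}.
Filtering on C < C2 leaves {(1, c, 15, 15, 30), (1, c, 15, 22, 39), (1, c, 15, 29, 23), (1, c, 15, 5, 35), (15, c, 30, 22, 39), (15, c, 30, 29, 23), (22, c, 39, 29, 23), (5, c, 35, 15, 30), (5, c, 35, 22, 39), (5, c, 35, 29, 23), (5, n, 33, 18, 21)}.
Keep only column(s) E, C2: {(15, 15), (15, 22), (15, 29), (15, 5), (30, 22), (30, 29), (33, 18), (35, 15), (35, 22), (35, 29), (39, 29)}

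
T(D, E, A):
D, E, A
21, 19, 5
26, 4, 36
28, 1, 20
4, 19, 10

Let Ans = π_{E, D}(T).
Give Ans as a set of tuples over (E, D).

{(1, 28), (19, 21), (19, 4), (4, 26)}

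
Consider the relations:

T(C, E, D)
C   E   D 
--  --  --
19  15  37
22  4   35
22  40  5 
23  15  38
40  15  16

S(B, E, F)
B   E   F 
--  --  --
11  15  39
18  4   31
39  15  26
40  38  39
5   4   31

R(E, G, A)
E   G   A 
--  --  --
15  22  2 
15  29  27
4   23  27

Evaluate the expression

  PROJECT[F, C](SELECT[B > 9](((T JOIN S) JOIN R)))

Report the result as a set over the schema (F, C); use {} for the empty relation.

Natural join on E: {(19, 15, 37, 11, 39), (19, 15, 37, 39, 26), (22, 4, 35, 18, 31), (22, 4, 35, 5, 31), (23, 15, 38, 11, 39), (23, 15, 38, 39, 26), (40, 15, 16, 11, 39), (40, 15, 16, 39, 26)}
Natural join on E: {(19, 15, 37, 11, 39, 22, 2), (19, 15, 37, 11, 39, 29, 27), (19, 15, 37, 39, 26, 22, 2), (19, 15, 37, 39, 26, 29, 27), (22, 4, 35, 18, 31, 23, 27), (22, 4, 35, 5, 31, 23, 27), (23, 15, 38, 11, 39, 22, 2), (23, 15, 38, 11, 39, 29, 27), (23, 15, 38, 39, 26, 22, 2), (23, 15, 38, 39, 26, 29, 27), (40, 15, 16, 11, 39, 22, 2), (40, 15, 16, 11, 39, 29, 27), (40, 15, 16, 39, 26, 22, 2), (40, 15, 16, 39, 26, 29, 27)}
Apply σ_{B > 9}; surviving tuples: {(19, 15, 37, 11, 39, 22, 2), (19, 15, 37, 11, 39, 29, 27), (19, 15, 37, 39, 26, 22, 2), (19, 15, 37, 39, 26, 29, 27), (22, 4, 35, 18, 31, 23, 27), (23, 15, 38, 11, 39, 22, 2), (23, 15, 38, 11, 39, 29, 27), (23, 15, 38, 39, 26, 22, 2), (23, 15, 38, 39, 26, 29, 27), (40, 15, 16, 11, 39, 22, 2), (40, 15, 16, 11, 39, 29, 27), (40, 15, 16, 39, 26, 22, 2), (40, 15, 16, 39, 26, 29, 27)}
π_{F, C} gives {(26, 19), (26, 23), (26, 40), (31, 22), (39, 19), (39, 23), (39, 40)} (6 duplicate(s) eliminated).

{(26, 19), (26, 23), (26, 40), (31, 22), (39, 19), (39, 23), (39, 40)}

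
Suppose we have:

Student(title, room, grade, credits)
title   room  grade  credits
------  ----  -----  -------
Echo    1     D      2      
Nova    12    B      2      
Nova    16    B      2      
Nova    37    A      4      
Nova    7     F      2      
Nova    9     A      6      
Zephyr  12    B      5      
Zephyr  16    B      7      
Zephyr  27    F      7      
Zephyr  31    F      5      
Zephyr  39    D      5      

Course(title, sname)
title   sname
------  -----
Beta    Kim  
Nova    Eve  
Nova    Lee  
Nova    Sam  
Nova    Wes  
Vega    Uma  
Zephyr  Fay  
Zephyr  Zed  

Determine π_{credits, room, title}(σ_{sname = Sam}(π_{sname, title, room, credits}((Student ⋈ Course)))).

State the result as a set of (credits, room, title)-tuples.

Student ⋈ Course (natural join on title): {(Nova, 12, B, 2, Eve), (Nova, 12, B, 2, Lee), (Nova, 12, B, 2, Sam), (Nova, 12, B, 2, Wes), (Nova, 16, B, 2, Eve), (Nova, 16, B, 2, Lee), (Nova, 16, B, 2, Sam), (Nova, 16, B, 2, Wes), (Nova, 37, A, 4, Eve), (Nova, 37, A, 4, Lee), (Nova, 37, A, 4, Sam), (Nova, 37, A, 4, Wes), (Nova, 7, F, 2, Eve), (Nova, 7, F, 2, Lee), (Nova, 7, F, 2, Sam), (Nova, 7, F, 2, Wes), (Nova, 9, A, 6, Eve), (Nova, 9, A, 6, Lee), (Nova, 9, A, 6, Sam), (Nova, 9, A, 6, Wes), (Zephyr, 12, B, 5, Fay), (Zephyr, 12, B, 5, Zed), (Zephyr, 16, B, 7, Fay), (Zephyr, 16, B, 7, Zed), (Zephyr, 27, F, 7, Fay), (Zephyr, 27, F, 7, Zed), (Zephyr, 31, F, 5, Fay), (Zephyr, 31, F, 5, Zed), (Zephyr, 39, D, 5, Fay), (Zephyr, 39, D, 5, Zed)}
π_{sname, title, room, credits} gives {(Eve, Nova, 12, 2), (Eve, Nova, 16, 2), (Eve, Nova, 37, 4), (Eve, Nova, 7, 2), (Eve, Nova, 9, 6), (Fay, Zephyr, 12, 5), (Fay, Zephyr, 16, 7), (Fay, Zephyr, 27, 7), (Fay, Zephyr, 31, 5), (Fay, Zephyr, 39, 5), (Lee, Nova, 12, 2), (Lee, Nova, 16, 2), (Lee, Nova, 37, 4), (Lee, Nova, 7, 2), (Lee, Nova, 9, 6), (Sam, Nova, 12, 2), (Sam, Nova, 16, 2), (Sam, Nova, 37, 4), (Sam, Nova, 7, 2), (Sam, Nova, 9, 6), (Wes, Nova, 12, 2), (Wes, Nova, 16, 2), (Wes, Nova, 37, 4), (Wes, Nova, 7, 2), (Wes, Nova, 9, 6), (Zed, Zephyr, 12, 5), (Zed, Zephyr, 16, 7), (Zed, Zephyr, 27, 7), (Zed, Zephyr, 31, 5), (Zed, Zephyr, 39, 5)}.
Apply σ_{sname = Sam}; surviving tuples: {(Sam, Nova, 12, 2), (Sam, Nova, 16, 2), (Sam, Nova, 37, 4), (Sam, Nova, 7, 2), (Sam, Nova, 9, 6)}
π_{credits, room, title} gives {(2, 12, Nova), (2, 16, Nova), (2, 7, Nova), (4, 37, Nova), (6, 9, Nova)}.

{(2, 12, Nova), (2, 16, Nova), (2, 7, Nova), (4, 37, Nova), (6, 9, Nova)}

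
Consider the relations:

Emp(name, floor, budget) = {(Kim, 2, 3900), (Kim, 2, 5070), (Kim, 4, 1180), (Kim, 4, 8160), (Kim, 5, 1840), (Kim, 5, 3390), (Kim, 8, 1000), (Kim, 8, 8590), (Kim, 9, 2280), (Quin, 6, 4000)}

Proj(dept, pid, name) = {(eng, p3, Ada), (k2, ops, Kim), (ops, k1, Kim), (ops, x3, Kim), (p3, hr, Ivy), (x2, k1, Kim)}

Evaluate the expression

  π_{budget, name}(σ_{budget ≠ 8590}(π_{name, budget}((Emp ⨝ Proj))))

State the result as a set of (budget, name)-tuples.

{(1000, Kim), (1180, Kim), (1840, Kim), (2280, Kim), (3390, Kim), (3900, Kim), (5070, Kim), (8160, Kim)}

Emp ⋈ Proj (natural join on name): {(Kim, 2, 3900, k2, ops), (Kim, 2, 3900, ops, k1), (Kim, 2, 3900, ops, x3), (Kim, 2, 3900, x2, k1), (Kim, 2, 5070, k2, ops), (Kim, 2, 5070, ops, k1), (Kim, 2, 5070, ops, x3), (Kim, 2, 5070, x2, k1), (Kim, 4, 1180, k2, ops), (Kim, 4, 1180, ops, k1), (Kim, 4, 1180, ops, x3), (Kim, 4, 1180, x2, k1), (Kim, 4, 8160, k2, ops), (Kim, 4, 8160, ops, k1), (Kim, 4, 8160, ops, x3), (Kim, 4, 8160, x2, k1), (Kim, 5, 1840, k2, ops), (Kim, 5, 1840, ops, k1), (Kim, 5, 1840, ops, x3), (Kim, 5, 1840, x2, k1), (Kim, 5, 3390, k2, ops), (Kim, 5, 3390, ops, k1), (Kim, 5, 3390, ops, x3), (Kim, 5, 3390, x2, k1), (Kim, 8, 1000, k2, ops), (Kim, 8, 1000, ops, k1), (Kim, 8, 1000, ops, x3), (Kim, 8, 1000, x2, k1), (Kim, 8, 8590, k2, ops), (Kim, 8, 8590, ops, k1), (Kim, 8, 8590, ops, x3), (Kim, 8, 8590, x2, k1), (Kim, 9, 2280, k2, ops), (Kim, 9, 2280, ops, k1), (Kim, 9, 2280, ops, x3), (Kim, 9, 2280, x2, k1)}
π_{name, budget} gives {(Kim, 1000), (Kim, 1180), (Kim, 1840), (Kim, 2280), (Kim, 3390), (Kim, 3900), (Kim, 5070), (Kim, 8160), (Kim, 8590)} (27 duplicate(s) eliminated).
σ[budget ≠ 8590]: keep tuples satisfying budget ≠ 8590 → {(Kim, 1000), (Kim, 1180), (Kim, 1840), (Kim, 2280), (Kim, 3390), (Kim, 3900), (Kim, 5070), (Kim, 8160)}
π_{budget, name} gives {(1000, Kim), (1180, Kim), (1840, Kim), (2280, Kim), (3390, Kim), (3900, Kim), (5070, Kim), (8160, Kim)}.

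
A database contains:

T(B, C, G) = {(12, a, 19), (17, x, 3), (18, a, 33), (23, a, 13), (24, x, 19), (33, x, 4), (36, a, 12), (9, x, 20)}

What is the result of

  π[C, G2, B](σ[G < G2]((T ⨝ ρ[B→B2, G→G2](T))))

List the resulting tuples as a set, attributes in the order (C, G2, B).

ρ[B→B2, G→G2]: schema becomes (B2, C, G2); tuples unchanged.
T ⋈ ρ[B→B2, G→G2](T) (natural join on C): {(12, a, 19, 12, 19), (12, a, 19, 18, 33), (12, a, 19, 23, 13), (12, a, 19, 36, 12), (17, x, 3, 17, 3), (17, x, 3, 24, 19), (17, x, 3, 33, 4), (17, x, 3, 9, 20), (18, a, 33, 12, 19), (18, a, 33, 18, 33), (18, a, 33, 23, 13), (18, a, 33, 36, 12), (23, a, 13, 12, 19), (23, a, 13, 18, 33), (23, a, 13, 23, 13), (23, a, 13, 36, 12), (24, x, 19, 17, 3), (24, x, 19, 24, 19), (24, x, 19, 33, 4), (24, x, 19, 9, 20), (33, x, 4, 17, 3), (33, x, 4, 24, 19), (33, x, 4, 33, 4), (33, x, 4, 9, 20), (36, a, 12, 12, 19), (36, a, 12, 18, 33), (36, a, 12, 23, 13), (36, a, 12, 36, 12), (9, x, 20, 17, 3), (9, x, 20, 24, 19), (9, x, 20, 33, 4), (9, x, 20, 9, 20)}
Filtering on G < G2 leaves {(12, a, 19, 18, 33), (17, x, 3, 24, 19), (17, x, 3, 33, 4), (17, x, 3, 9, 20), (23, a, 13, 12, 19), (23, a, 13, 18, 33), (24, x, 19, 9, 20), (33, x, 4, 24, 19), (33, x, 4, 9, 20), (36, a, 12, 12, 19), (36, a, 12, 18, 33), (36, a, 12, 23, 13)}.
π_{C, G2, B} gives {(a, 13, 36), (a, 19, 23), (a, 19, 36), (a, 33, 12), (a, 33, 23), (a, 33, 36), (x, 19, 17), (x, 19, 33), (x, 20, 17), (x, 20, 24), (x, 20, 33), (x, 4, 17)}.

{(a, 13, 36), (a, 19, 23), (a, 19, 36), (a, 33, 12), (a, 33, 23), (a, 33, 36), (x, 19, 17), (x, 19, 33), (x, 20, 17), (x, 20, 24), (x, 20, 33), (x, 4, 17)}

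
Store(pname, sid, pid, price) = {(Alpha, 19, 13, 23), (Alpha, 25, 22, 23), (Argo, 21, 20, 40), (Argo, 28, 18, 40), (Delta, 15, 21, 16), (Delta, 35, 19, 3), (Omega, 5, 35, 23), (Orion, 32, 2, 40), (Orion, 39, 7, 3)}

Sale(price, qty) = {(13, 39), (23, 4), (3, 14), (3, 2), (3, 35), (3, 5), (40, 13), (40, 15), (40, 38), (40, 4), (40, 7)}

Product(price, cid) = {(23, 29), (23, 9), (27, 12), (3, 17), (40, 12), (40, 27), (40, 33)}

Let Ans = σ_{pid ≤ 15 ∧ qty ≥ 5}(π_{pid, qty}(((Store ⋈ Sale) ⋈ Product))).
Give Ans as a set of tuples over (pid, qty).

Store ⋈ Sale (natural join on price): {(Alpha, 19, 13, 23, 4), (Alpha, 25, 22, 23, 4), (Argo, 21, 20, 40, 13), (Argo, 21, 20, 40, 15), (Argo, 21, 20, 40, 38), (Argo, 21, 20, 40, 4), (Argo, 21, 20, 40, 7), (Argo, 28, 18, 40, 13), (Argo, 28, 18, 40, 15), (Argo, 28, 18, 40, 38), (Argo, 28, 18, 40, 4), (Argo, 28, 18, 40, 7), (Delta, 35, 19, 3, 14), (Delta, 35, 19, 3, 2), (Delta, 35, 19, 3, 35), (Delta, 35, 19, 3, 5), (Omega, 5, 35, 23, 4), (Orion, 32, 2, 40, 13), (Orion, 32, 2, 40, 15), (Orion, 32, 2, 40, 38), (Orion, 32, 2, 40, 4), (Orion, 32, 2, 40, 7), (Orion, 39, 7, 3, 14), (Orion, 39, 7, 3, 2), (Orion, 39, 7, 3, 35), (Orion, 39, 7, 3, 5)}
(Store ⋈ Sale) ⋈ Product (natural join on price): {(Alpha, 19, 13, 23, 4, 29), (Alpha, 19, 13, 23, 4, 9), (Alpha, 25, 22, 23, 4, 29), (Alpha, 25, 22, 23, 4, 9), (Argo, 21, 20, 40, 13, 12), (Argo, 21, 20, 40, 13, 27), (Argo, 21, 20, 40, 13, 33), (Argo, 21, 20, 40, 15, 12), (Argo, 21, 20, 40, 15, 27), (Argo, 21, 20, 40, 15, 33), (Argo, 21, 20, 40, 38, 12), (Argo, 21, 20, 40, 38, 27), (Argo, 21, 20, 40, 38, 33), (Argo, 21, 20, 40, 4, 12), (Argo, 21, 20, 40, 4, 27), (Argo, 21, 20, 40, 4, 33), (Argo, 21, 20, 40, 7, 12), (Argo, 21, 20, 40, 7, 27), (Argo, 21, 20, 40, 7, 33), (Argo, 28, 18, 40, 13, 12), (Argo, 28, 18, 40, 13, 27), (Argo, 28, 18, 40, 13, 33), (Argo, 28, 18, 40, 15, 12), (Argo, 28, 18, 40, 15, 27), (Argo, 28, 18, 40, 15, 33), (Argo, 28, 18, 40, 38, 12), (Argo, 28, 18, 40, 38, 27), (Argo, 28, 18, 40, 38, 33), (Argo, 28, 18, 40, 4, 12), (Argo, 28, 18, 40, 4, 27), (Argo, 28, 18, 40, 4, 33), (Argo, 28, 18, 40, 7, 12), (Argo, 28, 18, 40, 7, 27), (Argo, 28, 18, 40, 7, 33), (Delta, 35, 19, 3, 14, 17), (Delta, 35, 19, 3, 2, 17), (Delta, 35, 19, 3, 35, 17), (Delta, 35, 19, 3, 5, 17), (Omega, 5, 35, 23, 4, 29), (Omega, 5, 35, 23, 4, 9), (Orion, 32, 2, 40, 13, 12), (Orion, 32, 2, 40, 13, 27), (Orion, 32, 2, 40, 13, 33), (Orion, 32, 2, 40, 15, 12), (Orion, 32, 2, 40, 15, 27), (Orion, 32, 2, 40, 15, 33), (Orion, 32, 2, 40, 38, 12), (Orion, 32, 2, 40, 38, 27), (Orion, 32, 2, 40, 38, 33), (Orion, 32, 2, 40, 4, 12), (Orion, 32, 2, 40, 4, 27), (Orion, 32, 2, 40, 4, 33), (Orion, 32, 2, 40, 7, 12), (Orion, 32, 2, 40, 7, 27), (Orion, 32, 2, 40, 7, 33), (Orion, 39, 7, 3, 14, 17), (Orion, 39, 7, 3, 2, 17), (Orion, 39, 7, 3, 35, 17), (Orion, 39, 7, 3, 5, 17)}
Projecting to pid, qty (33 duplicate(s) eliminated): {(13, 4), (18, 13), (18, 15), (18, 38), (18, 4), (18, 7), (19, 14), (19, 2), (19, 35), (19, 5), (2, 13), (2, 15), (2, 38), (2, 4), (2, 7), (20, 13), (20, 15), (20, 38), (20, 4), (20, 7), (22, 4), (35, 4), (7, 14), (7, 2), (7, 35), (7, 5)}
Selection pid ≤ 15 ∧ qty ≥ 5: {(2, 13), (2, 15), (2, 38), (2, 7), (7, 14), (7, 35), (7, 5)}

{(2, 13), (2, 15), (2, 38), (2, 7), (7, 14), (7, 35), (7, 5)}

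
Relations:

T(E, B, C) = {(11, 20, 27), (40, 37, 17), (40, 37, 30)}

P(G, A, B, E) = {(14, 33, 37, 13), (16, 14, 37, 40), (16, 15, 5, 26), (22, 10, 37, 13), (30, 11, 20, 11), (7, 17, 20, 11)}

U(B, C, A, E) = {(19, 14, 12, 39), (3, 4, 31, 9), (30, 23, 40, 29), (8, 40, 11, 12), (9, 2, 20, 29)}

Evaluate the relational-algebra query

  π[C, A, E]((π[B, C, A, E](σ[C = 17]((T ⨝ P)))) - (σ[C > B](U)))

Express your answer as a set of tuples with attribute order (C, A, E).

{(17, 14, 40)}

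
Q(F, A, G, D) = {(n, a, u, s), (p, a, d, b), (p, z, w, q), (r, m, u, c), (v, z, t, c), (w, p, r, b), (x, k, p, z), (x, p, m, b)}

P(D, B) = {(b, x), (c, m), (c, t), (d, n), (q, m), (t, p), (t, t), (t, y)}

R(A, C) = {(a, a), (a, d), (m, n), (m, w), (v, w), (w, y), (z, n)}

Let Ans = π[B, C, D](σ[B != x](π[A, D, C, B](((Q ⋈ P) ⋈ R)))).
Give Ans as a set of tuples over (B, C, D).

Joining Q and P on D yields {(p, a, d, b, x), (p, z, w, q, m), (r, m, u, c, m), (r, m, u, c, t), (v, z, t, c, m), (v, z, t, c, t), (w, p, r, b, x), (x, p, m, b, x)}.
Joining (Q ⋈ P) and R on A yields {(p, a, d, b, x, a), (p, a, d, b, x, d), (p, z, w, q, m, n), (r, m, u, c, m, n), (r, m, u, c, m, w), (r, m, u, c, t, n), (r, m, u, c, t, w), (v, z, t, c, m, n), (v, z, t, c, t, n)}.
π_{A, D, C, B} gives {(a, b, a, x), (a, b, d, x), (m, c, n, m), (m, c, n, t), (m, c, w, m), (m, c, w, t), (z, c, n, m), (z, c, n, t), (z, q, n, m)}.
Filtering on B != x leaves {(m, c, n, m), (m, c, n, t), (m, c, w, m), (m, c, w, t), (z, c, n, m), (z, c, n, t), (z, q, n, m)}.
π_{B, C, D} gives {(m, n, c), (m, n, q), (m, w, c), (t, n, c), (t, w, c)} (2 duplicate(s) eliminated).

{(m, n, c), (m, n, q), (m, w, c), (t, n, c), (t, w, c)}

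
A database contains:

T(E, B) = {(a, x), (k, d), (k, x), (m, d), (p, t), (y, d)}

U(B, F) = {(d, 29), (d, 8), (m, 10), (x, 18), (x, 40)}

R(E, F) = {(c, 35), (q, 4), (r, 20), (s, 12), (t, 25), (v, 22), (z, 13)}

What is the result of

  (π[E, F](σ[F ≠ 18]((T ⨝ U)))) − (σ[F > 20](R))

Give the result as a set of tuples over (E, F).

Natural join on B: {(a, x, 18), (a, x, 40), (k, d, 29), (k, d, 8), (k, x, 18), (k, x, 40), (m, d, 29), (m, d, 8), (y, d, 29), (y, d, 8)}
Selection F ≠ 18: {(a, x, 40), (k, d, 29), (k, d, 8), (k, x, 40), (m, d, 29), (m, d, 8), (y, d, 29), (y, d, 8)}
π[E, F]: project onto (E, F) → {(a, 40), (k, 29), (k, 40), (k, 8), (m, 29), (m, 8), (y, 29), (y, 8)}
Selection F > 20: {(c, 35), (t, 25), (v, 22)}
Difference: {(a, 40), (k, 29), (k, 40), (k, 8), (m, 29), (m, 8), (y, 29), (y, 8)} with {(c, 35), (t, 25), (v, 22)} → {(a, 40), (k, 29), (k, 40), (k, 8), (m, 29), (m, 8), (y, 29), (y, 8)}

{(a, 40), (k, 29), (k, 40), (k, 8), (m, 29), (m, 8), (y, 29), (y, 8)}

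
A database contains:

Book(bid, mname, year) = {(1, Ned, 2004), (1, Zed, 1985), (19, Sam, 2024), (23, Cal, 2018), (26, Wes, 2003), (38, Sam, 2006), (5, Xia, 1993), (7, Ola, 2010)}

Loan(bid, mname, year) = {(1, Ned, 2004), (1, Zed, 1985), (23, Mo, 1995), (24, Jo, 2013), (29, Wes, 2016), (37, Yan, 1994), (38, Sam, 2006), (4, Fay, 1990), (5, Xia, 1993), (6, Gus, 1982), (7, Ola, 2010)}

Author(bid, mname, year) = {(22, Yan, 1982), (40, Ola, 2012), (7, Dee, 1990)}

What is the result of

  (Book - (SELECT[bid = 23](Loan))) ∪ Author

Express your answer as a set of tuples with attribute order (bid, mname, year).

Filtering on bid = 23 leaves {(23, Mo, 1995)}.
Taking the difference: {(1, Ned, 2004), (1, Zed, 1985), (19, Sam, 2024), (23, Cal, 2018), (26, Wes, 2003), (38, Sam, 2006), (5, Xia, 1993), (7, Ola, 2010)}
Taking the union: {(1, Ned, 2004), (1, Zed, 1985), (19, Sam, 2024), (22, Yan, 1982), (23, Cal, 2018), (26, Wes, 2003), (38, Sam, 2006), (40, Ola, 2012), (5, Xia, 1993), (7, Dee, 1990), (7, Ola, 2010)}

{(1, Ned, 2004), (1, Zed, 1985), (19, Sam, 2024), (22, Yan, 1982), (23, Cal, 2018), (26, Wes, 2003), (38, Sam, 2006), (40, Ola, 2012), (5, Xia, 1993), (7, Dee, 1990), (7, Ola, 2010)}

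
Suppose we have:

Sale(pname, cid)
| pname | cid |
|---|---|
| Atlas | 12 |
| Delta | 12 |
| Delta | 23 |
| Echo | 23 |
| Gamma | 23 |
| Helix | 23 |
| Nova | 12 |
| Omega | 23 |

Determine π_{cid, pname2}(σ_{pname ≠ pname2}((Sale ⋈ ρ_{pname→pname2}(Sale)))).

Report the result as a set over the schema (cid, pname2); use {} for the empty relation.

ρ[pname→pname2]: schema becomes (pname2, cid); tuples unchanged.
Sale ⋈ ρ_{pname→pname2}(Sale) (natural join on cid): {(Atlas, 12, Atlas), (Atlas, 12, Delta), (Atlas, 12, Nova), (Delta, 12, Atlas), (Delta, 12, Delta), (Delta, 12, Nova), (Delta, 23, Delta), (Delta, 23, Echo), (Delta, 23, Gamma), (Delta, 23, Helix), (Delta, 23, Omega), (Echo, 23, Delta), (Echo, 23, Echo), (Echo, 23, Gamma), (Echo, 23, Helix), (Echo, 23, Omega), (Gamma, 23, Delta), (Gamma, 23, Echo), (Gamma, 23, Gamma), (Gamma, 23, Helix), (Gamma, 23, Omega), (Helix, 23, Delta), (Helix, 23, Echo), (Helix, 23, Gamma), (Helix, 23, Helix), (Helix, 23, Omega), (Nova, 12, Atlas), (Nova, 12, Delta), (Nova, 12, Nova), (Omega, 23, Delta), (Omega, 23, Echo), (Omega, 23, Gamma), (Omega, 23, Helix), (Omega, 23, Omega)}
Apply σ_{pname ≠ pname2}; surviving tuples: {(Atlas, 12, Delta), (Atlas, 12, Nova), (Delta, 12, Atlas), (Delta, 12, Nova), (Delta, 23, Echo), (Delta, 23, Gamma), (Delta, 23, Helix), (Delta, 23, Omega), (Echo, 23, Delta), (Echo, 23, Gamma), (Echo, 23, Helix), (Echo, 23, Omega), (Gamma, 23, Delta), (Gamma, 23, Echo), (Gamma, 23, Helix), (Gamma, 23, Omega), (Helix, 23, Delta), (Helix, 23, Echo), (Helix, 23, Gamma), (Helix, 23, Omega), (Nova, 12, Atlas), (Nova, 12, Delta), (Omega, 23, Delta), (Omega, 23, Echo), (Omega, 23, Gamma), (Omega, 23, Helix)}
π[cid, pname2]: project onto (cid, pname2) (18 duplicate(s) eliminated) → {(12, Atlas), (12, Delta), (12, Nova), (23, Delta), (23, Echo), (23, Gamma), (23, Helix), (23, Omega)}

{(12, Atlas), (12, Delta), (12, Nova), (23, Delta), (23, Echo), (23, Gamma), (23, Helix), (23, Omega)}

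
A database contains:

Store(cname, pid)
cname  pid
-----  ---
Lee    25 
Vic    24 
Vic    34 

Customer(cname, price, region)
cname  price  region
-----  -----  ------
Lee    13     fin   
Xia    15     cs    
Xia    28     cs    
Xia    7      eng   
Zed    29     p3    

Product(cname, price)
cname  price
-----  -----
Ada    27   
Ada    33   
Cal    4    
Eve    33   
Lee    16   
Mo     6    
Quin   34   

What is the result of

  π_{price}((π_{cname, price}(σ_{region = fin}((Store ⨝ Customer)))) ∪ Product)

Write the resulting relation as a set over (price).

Store ⋈ Customer (natural join on cname): {(Lee, 25, 13, fin)}
Apply σ_{region = fin}; surviving tuples: {(Lee, 25, 13, fin)}
Projecting to cname, price: {(Lee, 13)}
Union: {(Lee, 13)} with {(Ada, 27), (Ada, 33), (Cal, 4), (Eve, 33), (Lee, 16), (Mo, 6), (Quin, 34)} → {(Ada, 27), (Ada, 33), (Cal, 4), (Eve, 33), (Lee, 13), (Lee, 16), (Mo, 6), (Quin, 34)}
Projecting to price (1 duplicate(s) eliminated): {13, 16, 27, 33, 34, 4, 6}

{13, 16, 27, 33, 34, 4, 6}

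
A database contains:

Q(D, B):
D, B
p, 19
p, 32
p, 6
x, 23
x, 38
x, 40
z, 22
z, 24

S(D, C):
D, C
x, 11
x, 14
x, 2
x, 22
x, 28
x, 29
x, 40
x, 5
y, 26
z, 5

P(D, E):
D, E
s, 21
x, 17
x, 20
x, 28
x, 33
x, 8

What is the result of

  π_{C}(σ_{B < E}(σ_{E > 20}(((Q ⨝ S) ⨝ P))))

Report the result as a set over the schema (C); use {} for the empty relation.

{11, 14, 2, 22, 28, 29, 40, 5}

Joining Q and S on D yields {(x, 23, 11), (x, 23, 14), (x, 23, 2), (x, 23, 22), (x, 23, 28), (x, 23, 29), (x, 23, 40), (x, 23, 5), (x, 38, 11), (x, 38, 14), (x, 38, 2), (x, 38, 22), (x, 38, 28), (x, 38, 29), (x, 38, 40), (x, 38, 5), (x, 40, 11), (x, 40, 14), (x, 40, 2), (x, 40, 22), (x, 40, 28), (x, 40, 29), (x, 40, 40), (x, 40, 5), (z, 22, 5), (z, 24, 5)}.
Joining (Q ⨝ S) and P on D yields {(x, 23, 11, 17), (x, 23, 11, 20), (x, 23, 11, 28), (x, 23, 11, 33), (x, 23, 11, 8), (x, 23, 14, 17), (x, 23, 14, 20), (x, 23, 14, 28), (x, 23, 14, 33), (x, 23, 14, 8), (x, 23, 2, 17), (x, 23, 2, 20), (x, 23, 2, 28), (x, 23, 2, 33), (x, 23, 2, 8), (x, 23, 22, 17), (x, 23, 22, 20), (x, 23, 22, 28), (x, 23, 22, 33), (x, 23, 22, 8), (x, 23, 28, 17), (x, 23, 28, 20), (x, 23, 28, 28), (x, 23, 28, 33), (x, 23, 28, 8), (x, 23, 29, 17), (x, 23, 29, 20), (x, 23, 29, 28), (x, 23, 29, 33), (x, 23, 29, 8), (x, 23, 40, 17), (x, 23, 40, 20), (x, 23, 40, 28), (x, 23, 40, 33), (x, 23, 40, 8), (x, 23, 5, 17), (x, 23, 5, 20), (x, 23, 5, 28), (x, 23, 5, 33), (x, 23, 5, 8), (x, 38, 11, 17), (x, 38, 11, 20), (x, 38, 11, 28), (x, 38, 11, 33), (x, 38, 11, 8), (x, 38, 14, 17), (x, 38, 14, 20), (x, 38, 14, 28), (x, 38, 14, 33), (x, 38, 14, 8), (x, 38, 2, 17), (x, 38, 2, 20), (x, 38, 2, 28), (x, 38, 2, 33), (x, 38, 2, 8), (x, 38, 22, 17), (x, 38, 22, 20), (x, 38, 22, 28), (x, 38, 22, 33), (x, 38, 22, 8), (x, 38, 28, 17), (x, 38, 28, 20), (x, 38, 28, 28), (x, 38, 28, 33), (x, 38, 28, 8), (x, 38, 29, 17), (x, 38, 29, 20), (x, 38, 29, 28), (x, 38, 29, 33), (x, 38, 29, 8), (x, 38, 40, 17), (x, 38, 40, 20), (x, 38, 40, 28), (x, 38, 40, 33), (x, 38, 40, 8), (x, 38, 5, 17), (x, 38, 5, 20), (x, 38, 5, 28), (x, 38, 5, 33), (x, 38, 5, 8), (x, 40, 11, 17), (x, 40, 11, 20), (x, 40, 11, 28), (x, 40, 11, 33), (x, 40, 11, 8), (x, 40, 14, 17), (x, 40, 14, 20), (x, 40, 14, 28), (x, 40, 14, 33), (x, 40, 14, 8), (x, 40, 2, 17), (x, 40, 2, 20), (x, 40, 2, 28), (x, 40, 2, 33), (x, 40, 2, 8), (x, 40, 22, 17), (x, 40, 22, 20), (x, 40, 22, 28), (x, 40, 22, 33), (x, 40, 22, 8), (x, 40, 28, 17), (x, 40, 28, 20), (x, 40, 28, 28), (x, 40, 28, 33), (x, 40, 28, 8), (x, 40, 29, 17), (x, 40, 29, 20), (x, 40, 29, 28), (x, 40, 29, 33), (x, 40, 29, 8), (x, 40, 40, 17), (x, 40, 40, 20), (x, 40, 40, 28), (x, 40, 40, 33), (x, 40, 40, 8), (x, 40, 5, 17), (x, 40, 5, 20), (x, 40, 5, 28), (x, 40, 5, 33), (x, 40, 5, 8)}.
Selection E > 20: {(x, 23, 11, 28), (x, 23, 11, 33), (x, 23, 14, 28), (x, 23, 14, 33), (x, 23, 2, 28), (x, 23, 2, 33), (x, 23, 22, 28), (x, 23, 22, 33), (x, 23, 28, 28), (x, 23, 28, 33), (x, 23, 29, 28), (x, 23, 29, 33), (x, 23, 40, 28), (x, 23, 40, 33), (x, 23, 5, 28), (x, 23, 5, 33), (x, 38, 11, 28), (x, 38, 11, 33), (x, 38, 14, 28), (x, 38, 14, 33), (x, 38, 2, 28), (x, 38, 2, 33), (x, 38, 22, 28), (x, 38, 22, 33), (x, 38, 28, 28), (x, 38, 28, 33), (x, 38, 29, 28), (x, 38, 29, 33), (x, 38, 40, 28), (x, 38, 40, 33), (x, 38, 5, 28), (x, 38, 5, 33), (x, 40, 11, 28), (x, 40, 11, 33), (x, 40, 14, 28), (x, 40, 14, 33), (x, 40, 2, 28), (x, 40, 2, 33), (x, 40, 22, 28), (x, 40, 22, 33), (x, 40, 28, 28), (x, 40, 28, 33), (x, 40, 29, 28), (x, 40, 29, 33), (x, 40, 40, 28), (x, 40, 40, 33), (x, 40, 5, 28), (x, 40, 5, 33)}
Selection B < E: {(x, 23, 11, 28), (x, 23, 11, 33), (x, 23, 14, 28), (x, 23, 14, 33), (x, 23, 2, 28), (x, 23, 2, 33), (x, 23, 22, 28), (x, 23, 22, 33), (x, 23, 28, 28), (x, 23, 28, 33), (x, 23, 29, 28), (x, 23, 29, 33), (x, 23, 40, 28), (x, 23, 40, 33), (x, 23, 5, 28), (x, 23, 5, 33)}
π_{C} gives {11, 14, 2, 22, 28, 29, 40, 5} (8 duplicate(s) eliminated).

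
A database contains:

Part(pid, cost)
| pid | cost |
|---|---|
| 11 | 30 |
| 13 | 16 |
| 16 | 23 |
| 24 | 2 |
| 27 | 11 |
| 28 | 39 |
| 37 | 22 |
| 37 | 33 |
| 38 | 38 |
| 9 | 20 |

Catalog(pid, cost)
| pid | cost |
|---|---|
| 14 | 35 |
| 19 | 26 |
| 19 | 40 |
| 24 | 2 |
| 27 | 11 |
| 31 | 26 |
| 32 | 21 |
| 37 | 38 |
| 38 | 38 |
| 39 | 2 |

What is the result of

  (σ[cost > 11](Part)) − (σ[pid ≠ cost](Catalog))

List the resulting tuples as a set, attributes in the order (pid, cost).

{(11, 30), (13, 16), (16, 23), (28, 39), (37, 22), (37, 33), (38, 38), (9, 20)}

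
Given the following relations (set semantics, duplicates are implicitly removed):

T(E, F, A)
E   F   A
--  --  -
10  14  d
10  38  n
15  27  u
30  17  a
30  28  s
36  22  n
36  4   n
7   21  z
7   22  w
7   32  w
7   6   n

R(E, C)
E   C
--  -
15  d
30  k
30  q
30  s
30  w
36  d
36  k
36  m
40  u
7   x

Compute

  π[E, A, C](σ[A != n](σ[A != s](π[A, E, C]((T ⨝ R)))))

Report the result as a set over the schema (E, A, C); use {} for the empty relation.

{(15, u, d), (30, a, k), (30, a, q), (30, a, s), (30, a, w), (7, w, x), (7, z, x)}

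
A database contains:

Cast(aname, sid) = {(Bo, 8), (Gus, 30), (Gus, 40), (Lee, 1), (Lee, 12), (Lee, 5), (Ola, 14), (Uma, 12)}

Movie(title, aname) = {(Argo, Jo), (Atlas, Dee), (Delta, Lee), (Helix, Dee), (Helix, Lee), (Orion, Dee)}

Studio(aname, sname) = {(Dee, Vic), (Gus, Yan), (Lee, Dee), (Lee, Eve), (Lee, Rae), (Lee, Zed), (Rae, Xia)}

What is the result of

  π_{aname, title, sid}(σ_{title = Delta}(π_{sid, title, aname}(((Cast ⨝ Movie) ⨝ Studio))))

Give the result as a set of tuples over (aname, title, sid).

{(Lee, Delta, 1), (Lee, Delta, 12), (Lee, Delta, 5)}

Cast ⋈ Movie (natural join on aname): {(Lee, 1, Delta), (Lee, 1, Helix), (Lee, 12, Delta), (Lee, 12, Helix), (Lee, 5, Delta), (Lee, 5, Helix)}
(Cast ⨝ Movie) ⋈ Studio (natural join on aname): {(Lee, 1, Delta, Dee), (Lee, 1, Delta, Eve), (Lee, 1, Delta, Rae), (Lee, 1, Delta, Zed), (Lee, 1, Helix, Dee), (Lee, 1, Helix, Eve), (Lee, 1, Helix, Rae), (Lee, 1, Helix, Zed), (Lee, 12, Delta, Dee), (Lee, 12, Delta, Eve), (Lee, 12, Delta, Rae), (Lee, 12, Delta, Zed), (Lee, 12, Helix, Dee), (Lee, 12, Helix, Eve), (Lee, 12, Helix, Rae), (Lee, 12, Helix, Zed), (Lee, 5, Delta, Dee), (Lee, 5, Delta, Eve), (Lee, 5, Delta, Rae), (Lee, 5, Delta, Zed), (Lee, 5, Helix, Dee), (Lee, 5, Helix, Eve), (Lee, 5, Helix, Rae), (Lee, 5, Helix, Zed)}
Keep only column(s) sid, title, aname (18 duplicate(s) eliminated): {(1, Delta, Lee), (1, Helix, Lee), (12, Delta, Lee), (12, Helix, Lee), (5, Delta, Lee), (5, Helix, Lee)}
Apply σ_{title = Delta}; surviving tuples: {(1, Delta, Lee), (12, Delta, Lee), (5, Delta, Lee)}
Keep only column(s) aname, title, sid: {(Lee, Delta, 1), (Lee, Delta, 12), (Lee, Delta, 5)}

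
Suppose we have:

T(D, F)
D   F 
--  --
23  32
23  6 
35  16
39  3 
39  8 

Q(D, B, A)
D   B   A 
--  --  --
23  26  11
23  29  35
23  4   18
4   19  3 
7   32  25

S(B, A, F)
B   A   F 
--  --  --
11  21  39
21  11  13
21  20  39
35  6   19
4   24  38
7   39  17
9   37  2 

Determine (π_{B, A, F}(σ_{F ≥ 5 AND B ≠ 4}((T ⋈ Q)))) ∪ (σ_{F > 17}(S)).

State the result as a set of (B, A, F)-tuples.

{(11, 21, 39), (21, 20, 39), (26, 11, 32), (26, 11, 6), (29, 35, 32), (29, 35, 6), (35, 6, 19), (4, 24, 38)}

Joining T and Q on D yields {(23, 32, 26, 11), (23, 32, 29, 35), (23, 32, 4, 18), (23, 6, 26, 11), (23, 6, 29, 35), (23, 6, 4, 18)}.
σ[F ≥ 5 AND B ≠ 4]: keep tuples satisfying F ≥ 5 AND B ≠ 4 → {(23, 32, 26, 11), (23, 32, 29, 35), (23, 6, 26, 11), (23, 6, 29, 35)}
π_{B, A, F} gives {(26, 11, 32), (26, 11, 6), (29, 35, 32), (29, 35, 6)}.
σ[F > 17]: keep tuples satisfying F > 17 → {(11, 21, 39), (21, 20, 39), (35, 6, 19), (4, 24, 38)}
Set union of the two operands is {(11, 21, 39), (21, 20, 39), (26, 11, 32), (26, 11, 6), (29, 35, 32), (29, 35, 6), (35, 6, 19), (4, 24, 38)}.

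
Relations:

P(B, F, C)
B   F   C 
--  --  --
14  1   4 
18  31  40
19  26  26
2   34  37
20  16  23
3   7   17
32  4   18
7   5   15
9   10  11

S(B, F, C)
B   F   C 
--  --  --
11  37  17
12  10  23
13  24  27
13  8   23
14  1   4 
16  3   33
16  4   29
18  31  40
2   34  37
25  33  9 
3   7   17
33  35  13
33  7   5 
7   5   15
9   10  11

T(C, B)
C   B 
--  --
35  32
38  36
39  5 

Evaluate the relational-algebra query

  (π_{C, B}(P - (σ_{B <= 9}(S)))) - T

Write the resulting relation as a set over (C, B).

{(18, 32), (23, 20), (26, 19), (4, 14), (40, 18)}

Apply σ_{B <= 9}; surviving tuples: {(2, 34, 37), (3, 7, 17), (7, 5, 15), (9, 10, 11)}
Difference: {(14, 1, 4), (18, 31, 40), (19, 26, 26), (2, 34, 37), (20, 16, 23), (3, 7, 17), (32, 4, 18), (7, 5, 15), (9, 10, 11)} with {(2, 34, 37), (3, 7, 17), (7, 5, 15), (9, 10, 11)} → {(14, 1, 4), (18, 31, 40), (19, 26, 26), (20, 16, 23), (32, 4, 18)}
Projecting to C, B: {(18, 32), (23, 20), (26, 19), (4, 14), (40, 18)}
Difference: {(18, 32), (23, 20), (26, 19), (4, 14), (40, 18)} with {(35, 32), (38, 36), (39, 5)} → {(18, 32), (23, 20), (26, 19), (4, 14), (40, 18)}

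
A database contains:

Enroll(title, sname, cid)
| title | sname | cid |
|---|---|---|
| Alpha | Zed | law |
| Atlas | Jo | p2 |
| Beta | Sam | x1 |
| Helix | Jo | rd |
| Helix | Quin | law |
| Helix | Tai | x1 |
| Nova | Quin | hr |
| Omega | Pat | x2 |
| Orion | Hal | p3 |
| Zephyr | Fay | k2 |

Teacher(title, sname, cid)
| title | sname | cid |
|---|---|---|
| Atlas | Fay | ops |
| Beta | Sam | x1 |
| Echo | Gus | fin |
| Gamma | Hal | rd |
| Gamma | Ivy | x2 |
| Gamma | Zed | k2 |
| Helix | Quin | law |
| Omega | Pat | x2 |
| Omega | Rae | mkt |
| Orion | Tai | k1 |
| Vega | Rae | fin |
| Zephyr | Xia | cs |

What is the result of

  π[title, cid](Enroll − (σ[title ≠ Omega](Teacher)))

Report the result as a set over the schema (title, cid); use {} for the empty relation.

{(Alpha, law), (Atlas, p2), (Helix, rd), (Helix, x1), (Nova, hr), (Omega, x2), (Orion, p3), (Zephyr, k2)}

Selection title ≠ Omega: {(Atlas, Fay, ops), (Beta, Sam, x1), (Echo, Gus, fin), (Gamma, Hal, rd), (Gamma, Ivy, x2), (Gamma, Zed, k2), (Helix, Quin, law), (Orion, Tai, k1), (Vega, Rae, fin), (Zephyr, Xia, cs)}
Difference: {(Alpha, Zed, law), (Atlas, Jo, p2), (Beta, Sam, x1), (Helix, Jo, rd), (Helix, Quin, law), (Helix, Tai, x1), (Nova, Quin, hr), (Omega, Pat, x2), (Orion, Hal, p3), (Zephyr, Fay, k2)} with {(Atlas, Fay, ops), (Beta, Sam, x1), (Echo, Gus, fin), (Gamma, Hal, rd), (Gamma, Ivy, x2), (Gamma, Zed, k2), (Helix, Quin, law), (Orion, Tai, k1), (Vega, Rae, fin), (Zephyr, Xia, cs)} → {(Alpha, Zed, law), (Atlas, Jo, p2), (Helix, Jo, rd), (Helix, Tai, x1), (Nova, Quin, hr), (Omega, Pat, x2), (Orion, Hal, p3), (Zephyr, Fay, k2)}
Keep only column(s) title, cid: {(Alpha, law), (Atlas, p2), (Helix, rd), (Helix, x1), (Nova, hr), (Omega, x2), (Orion, p3), (Zephyr, k2)}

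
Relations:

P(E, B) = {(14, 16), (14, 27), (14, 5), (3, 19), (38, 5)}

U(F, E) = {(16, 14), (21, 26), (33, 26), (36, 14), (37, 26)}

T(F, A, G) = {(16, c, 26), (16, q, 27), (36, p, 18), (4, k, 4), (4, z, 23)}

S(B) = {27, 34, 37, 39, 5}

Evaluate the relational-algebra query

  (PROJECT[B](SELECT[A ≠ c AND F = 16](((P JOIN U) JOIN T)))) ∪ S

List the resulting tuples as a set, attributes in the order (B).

P ⋈ U (natural join on E): {(14, 16, 16), (14, 16, 36), (14, 27, 16), (14, 27, 36), (14, 5, 16), (14, 5, 36)}
(P JOIN U) ⋈ T (natural join on F): {(14, 16, 16, c, 26), (14, 16, 16, q, 27), (14, 16, 36, p, 18), (14, 27, 16, c, 26), (14, 27, 16, q, 27), (14, 27, 36, p, 18), (14, 5, 16, c, 26), (14, 5, 16, q, 27), (14, 5, 36, p, 18)}
Apply σ_{A ≠ c AND F = 16}; surviving tuples: {(14, 16, 16, q, 27), (14, 27, 16, q, 27), (14, 5, 16, q, 27)}
Keep only column(s) B: {16, 27, 5}
Taking the union: {16, 27, 34, 37, 39, 5}

{16, 27, 34, 37, 39, 5}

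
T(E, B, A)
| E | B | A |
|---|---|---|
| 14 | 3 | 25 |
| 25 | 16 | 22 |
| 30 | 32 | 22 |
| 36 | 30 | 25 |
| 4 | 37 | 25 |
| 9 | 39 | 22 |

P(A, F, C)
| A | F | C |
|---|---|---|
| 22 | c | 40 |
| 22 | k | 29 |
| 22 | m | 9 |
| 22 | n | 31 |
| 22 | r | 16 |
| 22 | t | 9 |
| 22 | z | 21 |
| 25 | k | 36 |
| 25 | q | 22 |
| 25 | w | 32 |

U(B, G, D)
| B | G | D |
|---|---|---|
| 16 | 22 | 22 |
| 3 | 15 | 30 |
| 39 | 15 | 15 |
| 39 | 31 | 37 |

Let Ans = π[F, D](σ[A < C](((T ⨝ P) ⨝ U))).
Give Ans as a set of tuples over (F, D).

T ⋈ P (natural join on A): {(14, 3, 25, k, 36), (14, 3, 25, q, 22), (14, 3, 25, w, 32), (25, 16, 22, c, 40), (25, 16, 22, k, 29), (25, 16, 22, m, 9), (25, 16, 22, n, 31), (25, 16, 22, r, 16), (25, 16, 22, t, 9), (25, 16, 22, z, 21), (30, 32, 22, c, 40), (30, 32, 22, k, 29), (30, 32, 22, m, 9), (30, 32, 22, n, 31), (30, 32, 22, r, 16), (30, 32, 22, t, 9), (30, 32, 22, z, 21), (36, 30, 25, k, 36), (36, 30, 25, q, 22), (36, 30, 25, w, 32), (4, 37, 25, k, 36), (4, 37, 25, q, 22), (4, 37, 25, w, 32), (9, 39, 22, c, 40), (9, 39, 22, k, 29), (9, 39, 22, m, 9), (9, 39, 22, n, 31), (9, 39, 22, r, 16), (9, 39, 22, t, 9), (9, 39, 22, z, 21)}
(T ⨝ P) ⋈ U (natural join on B): {(14, 3, 25, k, 36, 15, 30), (14, 3, 25, q, 22, 15, 30), (14, 3, 25, w, 32, 15, 30), (25, 16, 22, c, 40, 22, 22), (25, 16, 22, k, 29, 22, 22), (25, 16, 22, m, 9, 22, 22), (25, 16, 22, n, 31, 22, 22), (25, 16, 22, r, 16, 22, 22), (25, 16, 22, t, 9, 22, 22), (25, 16, 22, z, 21, 22, 22), (9, 39, 22, c, 40, 15, 15), (9, 39, 22, c, 40, 31, 37), (9, 39, 22, k, 29, 15, 15), (9, 39, 22, k, 29, 31, 37), (9, 39, 22, m, 9, 15, 15), (9, 39, 22, m, 9, 31, 37), (9, 39, 22, n, 31, 15, 15), (9, 39, 22, n, 31, 31, 37), (9, 39, 22, r, 16, 15, 15), (9, 39, 22, r, 16, 31, 37), (9, 39, 22, t, 9, 15, 15), (9, 39, 22, t, 9, 31, 37), (9, 39, 22, z, 21, 15, 15), (9, 39, 22, z, 21, 31, 37)}
Filtering on A < C leaves {(14, 3, 25, k, 36, 15, 30), (14, 3, 25, w, 32, 15, 30), (25, 16, 22, c, 40, 22, 22), (25, 16, 22, k, 29, 22, 22), (25, 16, 22, n, 31, 22, 22), (9, 39, 22, c, 40, 15, 15), (9, 39, 22, c, 40, 31, 37), (9, 39, 22, k, 29, 15, 15), (9, 39, 22, k, 29, 31, 37), (9, 39, 22, n, 31, 15, 15), (9, 39, 22, n, 31, 31, 37)}.
Projecting to F, D: {(c, 15), (c, 22), (c, 37), (k, 15), (k, 22), (k, 30), (k, 37), (n, 15), (n, 22), (n, 37), (w, 30)}

{(c, 15), (c, 22), (c, 37), (k, 15), (k, 22), (k, 30), (k, 37), (n, 15), (n, 22), (n, 37), (w, 30)}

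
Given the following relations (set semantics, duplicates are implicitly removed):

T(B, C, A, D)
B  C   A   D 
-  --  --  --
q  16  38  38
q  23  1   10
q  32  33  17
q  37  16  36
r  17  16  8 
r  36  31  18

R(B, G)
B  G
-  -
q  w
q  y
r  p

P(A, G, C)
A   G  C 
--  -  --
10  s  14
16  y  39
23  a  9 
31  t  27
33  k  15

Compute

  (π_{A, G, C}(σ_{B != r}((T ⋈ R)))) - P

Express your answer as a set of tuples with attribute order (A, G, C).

{(1, w, 23), (1, y, 23), (16, w, 37), (16, y, 37), (33, w, 32), (33, y, 32), (38, w, 16), (38, y, 16)}

Joining T and R on B yields {(q, 16, 38, 38, w), (q, 16, 38, 38, y), (q, 23, 1, 10, w), (q, 23, 1, 10, y), (q, 32, 33, 17, w), (q, 32, 33, 17, y), (q, 37, 16, 36, w), (q, 37, 16, 36, y), (r, 17, 16, 8, p), (r, 36, 31, 18, p)}.
σ[B != r]: keep tuples satisfying B != r → {(q, 16, 38, 38, w), (q, 16, 38, 38, y), (q, 23, 1, 10, w), (q, 23, 1, 10, y), (q, 32, 33, 17, w), (q, 32, 33, 17, y), (q, 37, 16, 36, w), (q, 37, 16, 36, y)}
π_{A, G, C} gives {(1, w, 23), (1, y, 23), (16, w, 37), (16, y, 37), (33, w, 32), (33, y, 32), (38, w, 16), (38, y, 16)}.
Set difference of the two operands is {(1, w, 23), (1, y, 23), (16, w, 37), (16, y, 37), (33, w, 32), (33, y, 32), (38, w, 16), (38, y, 16)}.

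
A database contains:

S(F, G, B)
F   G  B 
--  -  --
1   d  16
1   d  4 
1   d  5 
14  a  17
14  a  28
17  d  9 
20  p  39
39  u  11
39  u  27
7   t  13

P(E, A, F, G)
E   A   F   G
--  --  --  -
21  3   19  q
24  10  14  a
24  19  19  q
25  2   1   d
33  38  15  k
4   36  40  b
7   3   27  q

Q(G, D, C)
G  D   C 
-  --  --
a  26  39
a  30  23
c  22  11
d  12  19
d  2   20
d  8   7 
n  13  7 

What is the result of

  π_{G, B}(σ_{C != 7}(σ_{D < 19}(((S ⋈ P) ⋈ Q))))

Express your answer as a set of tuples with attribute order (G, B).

S ⋈ P (natural join on F, G): {(1, d, 16, 25, 2), (1, d, 4, 25, 2), (1, d, 5, 25, 2), (14, a, 17, 24, 10), (14, a, 28, 24, 10)}
(S ⋈ P) ⋈ Q (natural join on G): {(1, d, 16, 25, 2, 12, 19), (1, d, 16, 25, 2, 2, 20), (1, d, 16, 25, 2, 8, 7), (1, d, 4, 25, 2, 12, 19), (1, d, 4, 25, 2, 2, 20), (1, d, 4, 25, 2, 8, 7), (1, d, 5, 25, 2, 12, 19), (1, d, 5, 25, 2, 2, 20), (1, d, 5, 25, 2, 8, 7), (14, a, 17, 24, 10, 26, 39), (14, a, 17, 24, 10, 30, 23), (14, a, 28, 24, 10, 26, 39), (14, a, 28, 24, 10, 30, 23)}
Apply σ_{D < 19}; surviving tuples: {(1, d, 16, 25, 2, 12, 19), (1, d, 16, 25, 2, 2, 20), (1, d, 16, 25, 2, 8, 7), (1, d, 4, 25, 2, 12, 19), (1, d, 4, 25, 2, 2, 20), (1, d, 4, 25, 2, 8, 7), (1, d, 5, 25, 2, 12, 19), (1, d, 5, 25, 2, 2, 20), (1, d, 5, 25, 2, 8, 7)}
Apply σ_{C != 7}; surviving tuples: {(1, d, 16, 25, 2, 12, 19), (1, d, 16, 25, 2, 2, 20), (1, d, 4, 25, 2, 12, 19), (1, d, 4, 25, 2, 2, 20), (1, d, 5, 25, 2, 12, 19), (1, d, 5, 25, 2, 2, 20)}
Keep only column(s) G, B (3 duplicate(s) eliminated): {(d, 16), (d, 4), (d, 5)}

{(d, 16), (d, 4), (d, 5)}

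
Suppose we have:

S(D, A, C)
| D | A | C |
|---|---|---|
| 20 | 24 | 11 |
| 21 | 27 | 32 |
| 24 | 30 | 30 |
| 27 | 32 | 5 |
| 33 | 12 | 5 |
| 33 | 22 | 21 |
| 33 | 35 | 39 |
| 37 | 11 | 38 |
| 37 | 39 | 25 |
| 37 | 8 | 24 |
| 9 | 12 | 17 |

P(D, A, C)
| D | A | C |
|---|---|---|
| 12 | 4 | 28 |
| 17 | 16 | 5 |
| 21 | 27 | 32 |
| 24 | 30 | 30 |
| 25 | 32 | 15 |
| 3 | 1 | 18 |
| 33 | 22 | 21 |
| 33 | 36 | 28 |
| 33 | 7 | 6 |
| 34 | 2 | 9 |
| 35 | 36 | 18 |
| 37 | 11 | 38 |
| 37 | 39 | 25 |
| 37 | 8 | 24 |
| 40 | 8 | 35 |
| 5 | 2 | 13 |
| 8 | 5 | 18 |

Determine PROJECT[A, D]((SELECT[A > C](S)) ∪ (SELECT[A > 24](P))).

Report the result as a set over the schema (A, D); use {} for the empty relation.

{(12, 33), (22, 33), (24, 20), (27, 21), (30, 24), (32, 25), (32, 27), (36, 33), (36, 35), (39, 37)}

Filtering on A > C leaves {(20, 24, 11), (27, 32, 5), (33, 12, 5), (33, 22, 21), (37, 39, 25)}.
Filtering on A > 24 leaves {(21, 27, 32), (24, 30, 30), (25, 32, 15), (33, 36, 28), (35, 36, 18), (37, 39, 25)}.
Taking the union: {(20, 24, 11), (21, 27, 32), (24, 30, 30), (25, 32, 15), (27, 32, 5), (33, 12, 5), (33, 22, 21), (33, 36, 28), (35, 36, 18), (37, 39, 25)}
π[A, D]: project onto (A, D) → {(12, 33), (22, 33), (24, 20), (27, 21), (30, 24), (32, 25), (32, 27), (36, 33), (36, 35), (39, 37)}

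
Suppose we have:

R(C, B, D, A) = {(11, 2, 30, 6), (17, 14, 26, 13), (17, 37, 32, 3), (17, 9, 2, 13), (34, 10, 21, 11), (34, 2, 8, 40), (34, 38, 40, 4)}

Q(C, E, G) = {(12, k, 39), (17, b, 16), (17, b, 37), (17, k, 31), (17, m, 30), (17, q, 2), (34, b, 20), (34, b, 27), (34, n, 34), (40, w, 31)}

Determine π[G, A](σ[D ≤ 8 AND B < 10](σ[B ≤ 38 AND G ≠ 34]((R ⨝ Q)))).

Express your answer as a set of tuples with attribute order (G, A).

Natural join on C: {(17, 14, 26, 13, b, 16), (17, 14, 26, 13, b, 37), (17, 14, 26, 13, k, 31), (17, 14, 26, 13, m, 30), (17, 14, 26, 13, q, 2), (17, 37, 32, 3, b, 16), (17, 37, 32, 3, b, 37), (17, 37, 32, 3, k, 31), (17, 37, 32, 3, m, 30), (17, 37, 32, 3, q, 2), (17, 9, 2, 13, b, 16), (17, 9, 2, 13, b, 37), (17, 9, 2, 13, k, 31), (17, 9, 2, 13, m, 30), (17, 9, 2, 13, q, 2), (34, 10, 21, 11, b, 20), (34, 10, 21, 11, b, 27), (34, 10, 21, 11, n, 34), (34, 2, 8, 40, b, 20), (34, 2, 8, 40, b, 27), (34, 2, 8, 40, n, 34), (34, 38, 40, 4, b, 20), (34, 38, 40, 4, b, 27), (34, 38, 40, 4, n, 34)}
Apply σ_{B ≤ 38 AND G ≠ 34}; surviving tuples: {(17, 14, 26, 13, b, 16), (17, 14, 26, 13, b, 37), (17, 14, 26, 13, k, 31), (17, 14, 26, 13, m, 30), (17, 14, 26, 13, q, 2), (17, 37, 32, 3, b, 16), (17, 37, 32, 3, b, 37), (17, 37, 32, 3, k, 31), (17, 37, 32, 3, m, 30), (17, 37, 32, 3, q, 2), (17, 9, 2, 13, b, 16), (17, 9, 2, 13, b, 37), (17, 9, 2, 13, k, 31), (17, 9, 2, 13, m, 30), (17, 9, 2, 13, q, 2), (34, 10, 21, 11, b, 20), (34, 10, 21, 11, b, 27), (34, 2, 8, 40, b, 20), (34, 2, 8, 40, b, 27), (34, 38, 40, 4, b, 20), (34, 38, 40, 4, b, 27)}
Apply σ_{D ≤ 8 AND B < 10}; surviving tuples: {(17, 9, 2, 13, b, 16), (17, 9, 2, 13, b, 37), (17, 9, 2, 13, k, 31), (17, 9, 2, 13, m, 30), (17, 9, 2, 13, q, 2), (34, 2, 8, 40, b, 20), (34, 2, 8, 40, b, 27)}
Projecting to G, A: {(16, 13), (2, 13), (20, 40), (27, 40), (30, 13), (31, 13), (37, 13)}

{(16, 13), (2, 13), (20, 40), (27, 40), (30, 13), (31, 13), (37, 13)}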